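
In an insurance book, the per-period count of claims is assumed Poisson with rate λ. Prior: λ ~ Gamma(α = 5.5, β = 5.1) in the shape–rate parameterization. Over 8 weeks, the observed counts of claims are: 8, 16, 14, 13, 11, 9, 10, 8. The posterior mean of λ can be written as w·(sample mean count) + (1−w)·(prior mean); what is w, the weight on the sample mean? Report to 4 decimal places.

0.6107

With a Gamma(shape α, rate β) prior, the Poisson likelihood is conjugate: the posterior is Gamma(α + ΣXᵢ, β + n).
Posterior mean = (α₀+S)/(β₀+n) = [n/(β₀+n)]·(S/n) + [β₀/(β₀+n)]·(α₀/β₀), so only n and β₀ enter the weight.
Weight on data w = n/(β₀+n) = 8/(5.1+8) = 8/13.1 = 0.6107.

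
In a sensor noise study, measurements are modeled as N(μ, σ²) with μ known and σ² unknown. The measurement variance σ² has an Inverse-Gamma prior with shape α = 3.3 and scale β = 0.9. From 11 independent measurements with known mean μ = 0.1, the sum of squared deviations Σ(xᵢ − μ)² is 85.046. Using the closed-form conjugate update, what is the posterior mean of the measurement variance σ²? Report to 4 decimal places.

5.5671

With known mean μ and an Inverse-Gamma(α, β) prior on σ², the Normal likelihood is conjugate: posterior is Inv-Gamma(α + n/2, β + Σ(xᵢ−μ)²/2).
Posterior: Inv-Gamma(3.3 + 11/2, 0.9 + 85.046/2) = Inv-Gamma(8.80, 43.4230).
E[σ²|data] = β/(α−1) = 43.4230/7.80 = 5.5671.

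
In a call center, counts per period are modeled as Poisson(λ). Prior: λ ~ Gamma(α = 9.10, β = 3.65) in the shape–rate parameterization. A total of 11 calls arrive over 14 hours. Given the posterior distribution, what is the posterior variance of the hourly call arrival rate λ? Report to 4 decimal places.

With a Gamma(shape α, rate β) prior, the Poisson likelihood is conjugate: the posterior is Gamma(α + ΣXᵢ, β + n).
Posterior: Gamma(α+S, β+n) = Gamma(9.10+11, 3.65+14) = Gamma(20.10, 17.65).
Var = α/β² = 20.10/17.65² = 0.0645.

0.0645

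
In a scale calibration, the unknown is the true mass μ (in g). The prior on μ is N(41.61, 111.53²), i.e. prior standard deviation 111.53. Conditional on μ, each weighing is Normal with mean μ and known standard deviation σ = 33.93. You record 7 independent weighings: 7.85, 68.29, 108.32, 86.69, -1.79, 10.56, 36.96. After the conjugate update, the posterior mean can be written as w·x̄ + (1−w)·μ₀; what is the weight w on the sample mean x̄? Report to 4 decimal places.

0.9870

For Normal data with known variance σ², a Normal(μ₀, σ₀²) prior on μ is conjugate. Posterior precision = 1/σ₀² + n/σ²; posterior mean is the precision-weighted average of μ₀ and x̄.
σ₀² = 111.53² = 12438.9409, σ² = 33.93² = 1151.2449. Prior precision 1/σ₀² = 1/12438.9409; data precision n/σ² = 7/1151.2449.
w = (n/σ²)/(1/σ₀² + n/σ²) = n·σ₀²/(σ² + n·σ₀²) = 7·12438.9409/(1151.2449 + 7·12438.9409) = 87072.5863/88223.8312 = 0.9870.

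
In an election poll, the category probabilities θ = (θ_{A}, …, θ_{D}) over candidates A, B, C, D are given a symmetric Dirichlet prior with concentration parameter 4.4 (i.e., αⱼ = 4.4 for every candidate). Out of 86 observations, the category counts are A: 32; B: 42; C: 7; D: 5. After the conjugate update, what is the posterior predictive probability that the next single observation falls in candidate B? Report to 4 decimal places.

The Dirichlet prior is conjugate to the Multinomial likelihood: each posterior αⱼ = prior αⱼ + observed count nⱼ.
Posterior concentration: (36.4, 46.4, 11.4, 9.4), total = 103.6.
P(next = B | data) = α_{B}/Σα = 0.4479.

0.4479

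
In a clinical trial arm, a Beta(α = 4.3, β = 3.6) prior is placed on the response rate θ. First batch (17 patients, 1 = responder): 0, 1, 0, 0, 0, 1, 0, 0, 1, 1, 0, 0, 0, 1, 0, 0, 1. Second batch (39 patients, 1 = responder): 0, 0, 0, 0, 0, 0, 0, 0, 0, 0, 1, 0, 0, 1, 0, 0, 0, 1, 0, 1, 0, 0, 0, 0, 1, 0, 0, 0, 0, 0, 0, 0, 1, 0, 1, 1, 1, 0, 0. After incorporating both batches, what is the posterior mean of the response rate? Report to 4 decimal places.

0.3020

The Beta prior is conjugate to a Binomial/Bernoulli likelihood; the update adds successes to α and failures to β.
After batch 1: Beta(4.3+6, 3.6+11) = Beta(10.3, 14.6).
After batch 2: Beta(10.3+9, 14.6+30) = Beta(19.3, 44.6).
Posterior mean = α/(α+β) = 19.3/63.9 = 0.3020.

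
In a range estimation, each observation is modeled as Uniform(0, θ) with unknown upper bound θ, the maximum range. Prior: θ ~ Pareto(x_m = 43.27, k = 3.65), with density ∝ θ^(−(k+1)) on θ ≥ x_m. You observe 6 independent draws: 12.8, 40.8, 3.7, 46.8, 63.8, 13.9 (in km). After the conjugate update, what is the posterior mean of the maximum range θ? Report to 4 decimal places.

71.1757

A Pareto(scale x_m, shape k) prior on the upper bound θ of Uniform(0, θ) is conjugate: posterior is Pareto(max(x_m, max xᵢ), k + n).
Sample maximum = 63.8; prior scale x_m = 43.27 → posterior scale = max = 63.80.
Posterior shape = 3.65 + 6 = 9.65.
E[θ|data] = k·x_m/(k−1) = 9.65·63.80/8.65 = 71.1757.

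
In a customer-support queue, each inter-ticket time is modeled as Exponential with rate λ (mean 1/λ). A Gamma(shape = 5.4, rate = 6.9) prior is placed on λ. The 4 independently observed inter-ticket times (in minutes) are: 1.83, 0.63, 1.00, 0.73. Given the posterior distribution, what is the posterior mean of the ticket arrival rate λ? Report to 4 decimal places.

0.8476

With a Gamma(shape α, rate β) prior on the exponential rate λ, the posterior after n observations with total T = Σxᵢ is Gamma(α+n, β+T).
Sum of observations T = 4.19 minutes; n = 4.
Posterior: Gamma(5.4+4, 6.9+4.19) = Gamma(9.4, 11.09).
Posterior mean of λ = α/β = 9.4/11.09 = 0.8476.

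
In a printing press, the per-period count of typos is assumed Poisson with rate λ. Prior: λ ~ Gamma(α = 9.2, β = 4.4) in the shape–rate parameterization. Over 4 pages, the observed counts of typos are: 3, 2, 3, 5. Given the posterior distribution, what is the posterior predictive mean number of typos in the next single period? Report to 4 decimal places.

2.6429

With a Gamma(shape α, rate β) prior, the Poisson likelihood is conjugate: the posterior is Gamma(α + ΣXᵢ, β + n).
Sum of counts S = 13 over n = 4 pages.
Posterior: Gamma(α+S, β+n) = Gamma(9.2+13, 4.4+4) = Gamma(22.2, 8.4).
The predictive distribution for one future period is NegBinom with mean α/β = 2.6429.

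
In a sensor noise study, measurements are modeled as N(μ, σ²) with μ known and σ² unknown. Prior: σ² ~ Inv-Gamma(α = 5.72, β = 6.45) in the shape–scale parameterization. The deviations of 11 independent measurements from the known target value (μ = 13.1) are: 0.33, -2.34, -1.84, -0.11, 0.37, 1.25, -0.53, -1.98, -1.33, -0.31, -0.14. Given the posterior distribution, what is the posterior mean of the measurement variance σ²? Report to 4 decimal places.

1.4514

With known mean μ and an Inverse-Gamma(α, β) prior on σ², the Normal likelihood is conjugate: posterior is Inv-Gamma(α + n/2, β + Σ(xᵢ−μ)²/2).
Σ(xᵢ−μ)² = (0.33)² + (-2.34)² + (-1.84)² + (-0.11)² + (0.37)² + (1.25)² + (-0.53)² + (-1.98)² + (-1.33)² + (-0.31)² + (-0.14)² = 16.7675.
Posterior: Inv-Gamma(5.72 + 11/2, 6.45 + 16.7675/2) = Inv-Gamma(11.22, 14.83375).
E[σ²|data] = β/(α−1) = 14.83375/10.22 = 1.4514.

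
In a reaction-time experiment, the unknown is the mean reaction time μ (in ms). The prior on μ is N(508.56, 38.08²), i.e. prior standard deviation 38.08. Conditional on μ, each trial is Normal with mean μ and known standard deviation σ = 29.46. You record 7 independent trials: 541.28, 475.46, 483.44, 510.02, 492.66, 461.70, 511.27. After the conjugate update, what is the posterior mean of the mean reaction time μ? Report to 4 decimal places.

497.4934

For Normal data with known variance σ², a Normal(μ₀, σ₀²) prior on μ is conjugate. Posterior precision = 1/σ₀² + n/σ²; posterior mean is the precision-weighted average of μ₀ and x̄.
Σxᵢ = 541.28 + 475.46 + 483.44 + 510.02 + 492.66 + 461.70 + 511.27 = 3475.83, so n·x̄ = 3475.83.
σ₀² = 38.08² = 1450.0864, σ² = 29.46² = 867.8916; σ² + n·σ₀² = 867.8916 + 7·1450.0864 = 11018.4964.
Posterior mean = (μ₀/σ₀² + n·x̄/σ²)/(1/σ₀² + n/σ²) = (σ²·μ₀ + σ₀²·n·x̄)/(σ² + n·σ₀²) = (867.8916·508.56 + 1450.0864·3475.83)/11018.4964 = 5481628.763808/11018.4964 = 497.4934.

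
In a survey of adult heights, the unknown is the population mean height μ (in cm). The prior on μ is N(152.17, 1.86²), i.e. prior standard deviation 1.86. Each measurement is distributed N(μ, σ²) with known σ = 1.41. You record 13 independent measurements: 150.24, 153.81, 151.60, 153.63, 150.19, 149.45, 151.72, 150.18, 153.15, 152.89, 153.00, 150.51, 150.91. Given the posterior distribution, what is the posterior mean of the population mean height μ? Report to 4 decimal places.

For Normal data with known variance σ², a Normal(μ₀, σ₀²) prior on μ is conjugate. Posterior precision = 1/σ₀² + n/σ²; posterior mean is the precision-weighted average of μ₀ and x̄.
Σxᵢ = 150.24 + 153.81 + 151.60 + 153.63 + 150.19 + 149.45 + 151.72 + 150.18 + 153.15 + 152.89 + 153.00 + 150.51 + 150.91 = 1971.28, so n·x̄ = 1971.28.
σ₀² = 1.86² = 3.4596, σ² = 1.41² = 1.9881; σ² + n·σ₀² = 1.9881 + 13·3.4596 = 46.9629.
Posterior mean = (μ₀/σ₀² + n·x̄/σ²)/(1/σ₀² + n/σ²) = (σ²·μ₀ + σ₀²·n·x̄)/(σ² + n·σ₀²) = (1.9881·152.17 + 3.4596·1971.28)/46.9629 = 7122.369465/46.9629 = 151.6595.

151.6595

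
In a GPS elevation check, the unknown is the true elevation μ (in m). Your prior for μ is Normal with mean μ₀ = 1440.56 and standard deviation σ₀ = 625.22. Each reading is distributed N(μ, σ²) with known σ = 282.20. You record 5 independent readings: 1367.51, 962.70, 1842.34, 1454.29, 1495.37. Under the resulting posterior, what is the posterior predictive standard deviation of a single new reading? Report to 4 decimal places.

For Normal data with known variance σ², a Normal(μ₀, σ₀²) prior on μ is conjugate. Posterior precision = 1/σ₀² + n/σ²; posterior mean is the precision-weighted average of μ₀ and x̄.
σ₀² = 625.22² = 390900.0484, σ² = 282.20² = 79636.84; σ² + n·σ₀² = 79636.84 + 5·390900.0484 = 2034137.082.
Posterior precision = 1/σ₀² + n/σ² = 1/390900.0484 + 5/79636.84 = (σ² + n·σ₀²)/(σ₀²σ²) = 2034137.082/(390900.0484·79636.84); posterior variance σₙ² = σ₀²σ²/(σ² + n·σ₀²) = 390900.0484·79636.84/2034137.082 = 15303.808620.
Predictive variance for one new observation = σₙ² + σ² = 390900.0484·79636.84/2034137.082 + 79636.84 = σ²·(σ₀² + 2034137.082)/2034137.082 = 79636.84·2425037.1304/2034137.082 = 94940.648620; SD = √(79636.84·2425037.1304/2034137.082) = 308.1244.

308.1244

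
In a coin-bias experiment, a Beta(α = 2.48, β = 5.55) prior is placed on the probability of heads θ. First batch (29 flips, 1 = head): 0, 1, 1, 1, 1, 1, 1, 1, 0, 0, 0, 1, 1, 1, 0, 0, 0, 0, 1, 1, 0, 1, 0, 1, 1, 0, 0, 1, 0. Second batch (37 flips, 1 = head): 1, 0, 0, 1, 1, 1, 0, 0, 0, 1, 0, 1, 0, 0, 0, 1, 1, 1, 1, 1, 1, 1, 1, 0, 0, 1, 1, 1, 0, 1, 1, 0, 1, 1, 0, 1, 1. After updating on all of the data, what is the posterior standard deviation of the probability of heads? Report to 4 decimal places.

The Beta prior is conjugate to a Binomial/Bernoulli likelihood; the update adds successes to α and failures to β.
After batch 1: Beta(2.48+16, 5.55+13) = Beta(18.48, 18.55).
After batch 2: Beta(18.48+23, 18.55+14) = Beta(41.48, 32.55).
Var = αβ/((α+β)²(α+β+1)) = 41.48·32.55/(74.03²·75.03) = 0.00328352; SD = √0.00328352 = 0.0573.

0.0573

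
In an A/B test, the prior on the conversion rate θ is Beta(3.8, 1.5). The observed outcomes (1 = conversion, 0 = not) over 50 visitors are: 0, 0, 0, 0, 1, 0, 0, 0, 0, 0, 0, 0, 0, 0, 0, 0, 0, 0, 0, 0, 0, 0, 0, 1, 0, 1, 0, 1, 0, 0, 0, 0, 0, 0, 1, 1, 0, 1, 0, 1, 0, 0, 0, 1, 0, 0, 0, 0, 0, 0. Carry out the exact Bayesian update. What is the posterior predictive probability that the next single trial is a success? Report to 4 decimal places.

The Beta prior is conjugate to a Binomial/Bernoulli likelihood; the update adds successes to α and failures to β.
Posterior: Beta(α+k, β+n−k) = Beta(3.8+9, 1.5+41) = Beta(12.8, 42.5).
For a single future Bernoulli trial, P(success | data) = α/(α+β) = 0.2315.

0.2315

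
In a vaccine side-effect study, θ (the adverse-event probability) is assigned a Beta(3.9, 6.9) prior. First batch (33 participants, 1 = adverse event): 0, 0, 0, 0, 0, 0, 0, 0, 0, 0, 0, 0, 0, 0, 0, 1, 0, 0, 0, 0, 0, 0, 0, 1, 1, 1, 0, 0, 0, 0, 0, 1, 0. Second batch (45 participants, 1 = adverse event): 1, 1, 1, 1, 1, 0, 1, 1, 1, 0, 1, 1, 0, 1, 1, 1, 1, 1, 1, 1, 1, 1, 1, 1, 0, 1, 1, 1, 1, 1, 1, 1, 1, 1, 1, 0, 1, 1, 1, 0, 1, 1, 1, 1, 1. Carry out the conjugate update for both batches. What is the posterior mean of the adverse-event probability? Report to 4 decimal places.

0.5394

The Beta prior is conjugate to a Binomial/Bernoulli likelihood; the update adds successes to α and failures to β.
After batch 1: Beta(3.9+5, 6.9+28) = Beta(8.9, 34.9).
After batch 2: Beta(8.9+39, 34.9+6) = Beta(47.9, 40.9).
Posterior mean = α/(α+β) = 47.9/88.8 = 0.5394.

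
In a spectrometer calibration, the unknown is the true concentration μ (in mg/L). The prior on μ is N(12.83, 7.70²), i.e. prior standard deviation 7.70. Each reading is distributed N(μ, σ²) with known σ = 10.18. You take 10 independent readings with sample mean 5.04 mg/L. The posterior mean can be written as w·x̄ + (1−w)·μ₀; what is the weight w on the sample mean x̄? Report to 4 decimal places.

For Normal data with known variance σ², a Normal(μ₀, σ₀²) prior on μ is conjugate. Posterior precision = 1/σ₀² + n/σ²; posterior mean is the precision-weighted average of μ₀ and x̄.
σ₀² = 7.70² = 59.29, σ² = 10.18² = 103.6324. Prior precision 1/σ₀² = 1/59.29; data precision n/σ² = 10/103.6324.
w = (n/σ²)/(1/σ₀² + n/σ²) = n·σ₀²/(σ² + n·σ₀²) = 10·59.29/(103.6324 + 10·59.29) = 592.9/696.5324 = 0.8512.

0.8512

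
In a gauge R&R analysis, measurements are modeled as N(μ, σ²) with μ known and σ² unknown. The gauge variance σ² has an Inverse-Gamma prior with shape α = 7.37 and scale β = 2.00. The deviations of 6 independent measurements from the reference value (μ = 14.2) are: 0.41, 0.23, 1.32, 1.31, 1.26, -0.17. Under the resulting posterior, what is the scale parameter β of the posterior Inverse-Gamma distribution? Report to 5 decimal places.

With known mean μ and an Inverse-Gamma(α, β) prior on σ², the Normal likelihood is conjugate: posterior is Inv-Gamma(α + n/2, β + Σ(xᵢ−μ)²/2).
Σ(xᵢ−μ)² = (0.41)² + (0.23)² + (1.32)² + (1.31)² + (1.26)² + (-0.17)² = 5.2960.
Posterior: Inv-Gamma(7.37 + 6/2, 2.00 + 5.2960/2) = Inv-Gamma(10.37, 4.64800).
Posterior β = 4.64800.

4.64800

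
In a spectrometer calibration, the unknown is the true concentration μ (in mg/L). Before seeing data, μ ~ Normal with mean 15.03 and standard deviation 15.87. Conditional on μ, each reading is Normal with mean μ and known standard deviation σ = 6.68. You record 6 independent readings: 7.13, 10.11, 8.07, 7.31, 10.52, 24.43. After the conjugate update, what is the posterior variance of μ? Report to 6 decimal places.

For Normal data with known variance σ², a Normal(μ₀, σ₀²) prior on μ is conjugate. Posterior precision = 1/σ₀² + n/σ²; posterior mean is the precision-weighted average of μ₀ and x̄.
σ₀² = 15.87² = 251.8569, σ² = 6.68² = 44.6224; σ² + n·σ₀² = 44.6224 + 6·251.8569 = 1555.7638.
Posterior precision = 1/σ₀² + n/σ² = 1/251.8569 + 6/44.6224 = (σ² + n·σ₀²)/(σ₀²σ²) = 1555.7638/(251.8569·44.6224); posterior variance σₙ² = σ₀²σ²/(σ² + n·σ₀²) = 251.8569·44.6224/1555.7638 = 7.223757.

7.223757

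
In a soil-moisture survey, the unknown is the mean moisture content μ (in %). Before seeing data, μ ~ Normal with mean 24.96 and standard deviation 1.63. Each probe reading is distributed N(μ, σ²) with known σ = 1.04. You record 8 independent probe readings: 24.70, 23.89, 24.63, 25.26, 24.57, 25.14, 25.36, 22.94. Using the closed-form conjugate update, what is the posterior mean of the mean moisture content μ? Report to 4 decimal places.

24.5806

For Normal data with known variance σ², a Normal(μ₀, σ₀²) prior on μ is conjugate. Posterior precision = 1/σ₀² + n/σ²; posterior mean is the precision-weighted average of μ₀ and x̄.
Σxᵢ = 24.70 + 23.89 + 24.63 + 25.26 + 24.57 + 25.14 + 25.36 + 22.94 = 196.49, so n·x̄ = 196.49.
σ₀² = 1.63² = 2.6569, σ² = 1.04² = 1.0816; σ² + n·σ₀² = 1.0816 + 8·2.6569 = 22.3368.
Posterior mean = (μ₀/σ₀² + n·x̄/σ²)/(1/σ₀² + n/σ²) = (σ²·μ₀ + σ₀²·n·x̄)/(σ² + n·σ₀²) = (1.0816·24.96 + 2.6569·196.49)/22.3368 = 549.051017/22.3368 = 24.5806.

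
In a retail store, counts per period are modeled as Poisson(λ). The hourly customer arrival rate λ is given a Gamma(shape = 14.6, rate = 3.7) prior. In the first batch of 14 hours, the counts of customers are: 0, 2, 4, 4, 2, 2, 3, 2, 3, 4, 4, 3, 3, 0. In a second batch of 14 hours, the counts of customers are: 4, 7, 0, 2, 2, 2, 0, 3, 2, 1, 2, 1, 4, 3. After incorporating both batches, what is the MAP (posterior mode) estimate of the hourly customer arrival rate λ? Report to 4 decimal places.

2.6057

With a Gamma(shape α, rate β) prior, the Poisson likelihood is conjugate: the posterior is Gamma(α + ΣXᵢ, β + n).
Batch 1: sum of counts S = 36 over n = 14 hours.
After batch 1: Gamma(α+S, β+n) = Gamma(14.6+36, 3.7+14) = Gamma(50.6, 17.7).
Batch 2: sum of counts S = 33 over n = 14 hours.
After batch 2: Gamma(α+S, β+n) = Gamma(50.6+33, 17.7+14) = Gamma(83.6, 31.7).
Mode of Gamma(α,β) for α≥1 is (α−1)/β = 82.6/31.7 = 2.6057.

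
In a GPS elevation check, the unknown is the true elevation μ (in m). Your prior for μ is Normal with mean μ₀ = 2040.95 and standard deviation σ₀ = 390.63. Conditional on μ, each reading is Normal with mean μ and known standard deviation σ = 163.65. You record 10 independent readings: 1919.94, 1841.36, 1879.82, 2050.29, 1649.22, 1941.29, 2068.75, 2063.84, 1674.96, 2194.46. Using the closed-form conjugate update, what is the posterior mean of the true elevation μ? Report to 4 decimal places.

For Normal data with known variance σ², a Normal(μ₀, σ₀²) prior on μ is conjugate. Posterior precision = 1/σ₀² + n/σ²; posterior mean is the precision-weighted average of μ₀ and x̄.
Σxᵢ = 1919.94 + 1841.36 + 1879.82 + 2050.29 + 1649.22 + 1941.29 + 2068.75 + 2063.84 + 1674.96 + 2194.46 = 19283.93, so n·x̄ = 19283.93.
σ₀² = 390.63² = 152591.7969, σ² = 163.65² = 26781.3225; σ² + n·σ₀² = 26781.3225 + 10·152591.7969 = 1552699.2915.
Posterior mean = (μ₀/σ₀² + n·x̄/σ²)/(1/σ₀² + n/σ²) = (σ²·μ₀ + σ₀²·n·x̄)/(σ² + n·σ₀²) = (26781.3225·2040.95 + 152591.7969·19283.93)/1552699.2915 = 2997228870.150192/1552699.2915 = 1930.3344.

1930.3344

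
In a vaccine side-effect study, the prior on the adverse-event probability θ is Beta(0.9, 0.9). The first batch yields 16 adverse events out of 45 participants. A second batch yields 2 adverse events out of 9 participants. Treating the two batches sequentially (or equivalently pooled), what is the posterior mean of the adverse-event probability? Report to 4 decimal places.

0.3387

The Beta prior is conjugate to a Binomial/Bernoulli likelihood; the update adds successes to α and failures to β.
After batch 1: Beta(0.9+16, 0.9+29) = Beta(16.9, 29.9).
After batch 2: Beta(16.9+2, 29.9+7) = Beta(18.9, 36.9).
Posterior mean = α/(α+β) = 18.9/55.8 = 0.3387.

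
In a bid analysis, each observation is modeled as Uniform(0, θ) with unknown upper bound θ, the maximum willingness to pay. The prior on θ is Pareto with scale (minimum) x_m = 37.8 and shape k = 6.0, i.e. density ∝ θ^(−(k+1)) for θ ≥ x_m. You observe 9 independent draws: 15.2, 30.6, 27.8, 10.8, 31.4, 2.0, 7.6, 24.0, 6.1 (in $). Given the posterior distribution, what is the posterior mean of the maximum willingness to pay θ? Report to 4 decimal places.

A Pareto(scale x_m, shape k) prior on the upper bound θ of Uniform(0, θ) is conjugate: posterior is Pareto(max(x_m, max xᵢ), k + n).
Sample maximum = 31.4; prior scale x_m = 37.8 → posterior scale = max = 37.8.
Posterior shape = 6.0 + 9 = 15.0.
E[θ|data] = k·x_m/(k−1) = 15.0·37.8/14.0 = 40.5000.

40.5000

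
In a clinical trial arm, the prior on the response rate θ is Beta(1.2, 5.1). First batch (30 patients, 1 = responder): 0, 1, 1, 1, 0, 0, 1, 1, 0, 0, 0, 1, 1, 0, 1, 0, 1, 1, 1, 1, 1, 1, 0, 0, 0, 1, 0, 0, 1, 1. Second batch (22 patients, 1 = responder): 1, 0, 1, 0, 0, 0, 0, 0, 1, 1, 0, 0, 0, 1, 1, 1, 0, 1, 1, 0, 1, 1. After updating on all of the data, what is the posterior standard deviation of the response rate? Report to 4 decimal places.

0.0649

The Beta prior is conjugate to a Binomial/Bernoulli likelihood; the update adds successes to α and failures to β.
After batch 1: Beta(1.2+17, 5.1+13) = Beta(18.2, 18.1).
After batch 2: Beta(18.2+11, 18.1+11) = Beta(29.2, 29.1).
Var = αβ/((α+β)²(α+β+1)) = 29.2·29.1/(58.3²·59.3) = 0.00421584; SD = √0.00421584 = 0.0649.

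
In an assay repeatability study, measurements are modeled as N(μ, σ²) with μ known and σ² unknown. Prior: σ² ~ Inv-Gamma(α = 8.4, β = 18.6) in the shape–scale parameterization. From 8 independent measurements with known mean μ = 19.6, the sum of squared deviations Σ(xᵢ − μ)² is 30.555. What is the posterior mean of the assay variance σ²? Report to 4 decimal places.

2.9717

With known mean μ and an Inverse-Gamma(α, β) prior on σ², the Normal likelihood is conjugate: posterior is Inv-Gamma(α + n/2, β + Σ(xᵢ−μ)²/2).
Posterior: Inv-Gamma(8.4 + 8/2, 18.6 + 30.555/2) = Inv-Gamma(12.40, 33.8775).
E[σ²|data] = β/(α−1) = 33.8775/11.40 = 2.9717.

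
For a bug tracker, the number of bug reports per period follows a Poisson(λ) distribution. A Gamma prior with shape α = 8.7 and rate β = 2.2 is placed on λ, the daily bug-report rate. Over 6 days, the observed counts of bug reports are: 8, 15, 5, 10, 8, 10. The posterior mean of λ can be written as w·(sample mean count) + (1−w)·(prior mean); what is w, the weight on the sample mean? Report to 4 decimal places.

0.7317

With a Gamma(shape α, rate β) prior, the Poisson likelihood is conjugate: the posterior is Gamma(α + ΣXᵢ, β + n).
Posterior mean = (α₀+S)/(β₀+n) = [n/(β₀+n)]·(S/n) + [β₀/(β₀+n)]·(α₀/β₀), so only n and β₀ enter the weight.
Weight on data w = n/(β₀+n) = 6/(2.2+6) = 6/8.2 = 0.7317.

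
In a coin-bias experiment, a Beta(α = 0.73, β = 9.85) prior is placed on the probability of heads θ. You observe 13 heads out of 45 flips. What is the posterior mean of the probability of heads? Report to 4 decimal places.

The Beta prior is conjugate to a Binomial/Bernoulli likelihood; the update adds successes to α and failures to β.
Posterior: Beta(α+k, β+n−k) = Beta(0.73+13, 9.85+32) = Beta(13.73, 41.85).
Posterior mean = α/(α+β) = 13.73/55.58 = 0.2470.

0.2470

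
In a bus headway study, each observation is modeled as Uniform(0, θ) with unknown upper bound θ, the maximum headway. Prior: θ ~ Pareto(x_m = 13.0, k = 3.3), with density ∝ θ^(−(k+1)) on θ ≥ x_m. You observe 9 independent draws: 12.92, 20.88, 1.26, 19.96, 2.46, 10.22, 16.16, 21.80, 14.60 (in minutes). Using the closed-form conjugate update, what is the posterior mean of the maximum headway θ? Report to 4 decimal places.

23.7292

A Pareto(scale x_m, shape k) prior on the upper bound θ of Uniform(0, θ) is conjugate: posterior is Pareto(max(x_m, max xᵢ), k + n).
Sample maximum = 21.80; prior scale x_m = 13.0 → posterior scale = max = 21.80.
Posterior shape = 3.3 + 9 = 12.3.
E[θ|data] = k·x_m/(k−1) = 12.3·21.80/11.3 = 23.7292.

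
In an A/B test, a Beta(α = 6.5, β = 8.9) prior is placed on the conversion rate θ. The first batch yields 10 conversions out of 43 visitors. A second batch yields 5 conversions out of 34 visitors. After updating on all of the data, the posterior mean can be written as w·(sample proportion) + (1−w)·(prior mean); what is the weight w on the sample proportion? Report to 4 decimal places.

0.8333

The Beta prior is conjugate to a Binomial/Bernoulli likelihood; the update adds successes to α and failures to β.
Total number of visitors: n = 43 + 34 = 77.
Posterior mean = (α₀+k)/(α₀+β₀+n) = [n/(α₀+β₀+n)]·(k/n) + [(α₀+β₀)/(α₀+β₀+n)]·α₀/(α₀+β₀), so only n and the prior enter the weight.
The weight on the data is w = n/(α₀+β₀+n) = 77/(6.5+8.9+77) = 77/92.4 = 0.8333.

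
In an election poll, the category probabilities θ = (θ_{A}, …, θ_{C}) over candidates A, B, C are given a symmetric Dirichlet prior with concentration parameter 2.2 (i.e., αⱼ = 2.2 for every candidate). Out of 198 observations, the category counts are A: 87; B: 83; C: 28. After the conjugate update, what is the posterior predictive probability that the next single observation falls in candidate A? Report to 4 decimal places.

The Dirichlet prior is conjugate to the Multinomial likelihood: each posterior αⱼ = prior αⱼ + observed count nⱼ.
Posterior concentration: (89.2, 85.2, 30.2), total = 204.6.
P(next = A | data) = α_{A}/Σα = 0.4360.

0.4360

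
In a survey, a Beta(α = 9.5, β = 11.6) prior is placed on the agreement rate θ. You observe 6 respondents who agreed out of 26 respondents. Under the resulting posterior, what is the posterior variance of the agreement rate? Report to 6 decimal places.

The Beta prior is conjugate to a Binomial/Bernoulli likelihood; the update adds successes to α and failures to β.
Posterior: Beta(α+k, β+n−k) = Beta(9.5+6, 11.6+20) = Beta(15.5, 31.6).
Var = αβ/((α+β)²(α+β+1)) = 15.5·31.6/(47.1²·48.1) = 0.004590.

0.004590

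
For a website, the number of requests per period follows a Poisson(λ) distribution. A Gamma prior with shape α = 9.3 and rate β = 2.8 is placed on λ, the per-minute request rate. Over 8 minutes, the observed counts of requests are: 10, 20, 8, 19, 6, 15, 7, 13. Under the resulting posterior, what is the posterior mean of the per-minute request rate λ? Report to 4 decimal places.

With a Gamma(shape α, rate β) prior, the Poisson likelihood is conjugate: the posterior is Gamma(α + ΣXᵢ, β + n).
Sum of counts S = 98 over n = 8 minutes.
Posterior: Gamma(α+S, β+n) = Gamma(9.3+98, 2.8+8) = Gamma(107.3, 10.8).
Posterior mean = α/β = 107.3/10.8 = 9.9352.

9.9352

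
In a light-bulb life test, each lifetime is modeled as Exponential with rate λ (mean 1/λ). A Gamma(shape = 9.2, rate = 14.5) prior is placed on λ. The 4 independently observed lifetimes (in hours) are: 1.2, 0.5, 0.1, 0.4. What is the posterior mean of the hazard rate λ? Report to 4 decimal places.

0.7904

With a Gamma(shape α, rate β) prior on the exponential rate λ, the posterior after n observations with total T = Σxᵢ is Gamma(α+n, β+T).
Sum of observations T = 2.2 hours; n = 4.
Posterior: Gamma(9.2+4, 14.5+2.2) = Gamma(13.2, 16.7).
Posterior mean of λ = α/β = 13.2/16.7 = 0.7904.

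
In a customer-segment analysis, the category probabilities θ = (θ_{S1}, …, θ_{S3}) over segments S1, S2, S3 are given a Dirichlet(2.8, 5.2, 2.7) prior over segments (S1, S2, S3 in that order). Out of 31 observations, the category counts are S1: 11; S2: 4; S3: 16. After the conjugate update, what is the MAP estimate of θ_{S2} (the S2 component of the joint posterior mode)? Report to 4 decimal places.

The Dirichlet prior is conjugate to the Multinomial likelihood: each posterior αⱼ = prior αⱼ + observed count nⱼ.
Posterior concentration: (13.8, 9.2, 18.7), total = 41.7.
Joint mode component: (α_{S2}−1)/(Σα−K) = 8.2/38.7 = 0.2119.

0.2119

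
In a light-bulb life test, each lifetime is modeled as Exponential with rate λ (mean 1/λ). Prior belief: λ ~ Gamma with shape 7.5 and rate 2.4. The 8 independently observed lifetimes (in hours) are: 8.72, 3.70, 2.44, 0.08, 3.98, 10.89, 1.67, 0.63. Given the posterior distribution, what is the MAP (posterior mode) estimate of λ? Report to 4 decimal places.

0.4202

With a Gamma(shape α, rate β) prior on the exponential rate λ, the posterior after n observations with total T = Σxᵢ is Gamma(α+n, β+T).
Sum of observations T = 32.11 hours; n = 8.
Posterior: Gamma(7.5+8, 2.4+32.11) = Gamma(15.5, 34.51).
Mode = (α−1)/β = 0.4202.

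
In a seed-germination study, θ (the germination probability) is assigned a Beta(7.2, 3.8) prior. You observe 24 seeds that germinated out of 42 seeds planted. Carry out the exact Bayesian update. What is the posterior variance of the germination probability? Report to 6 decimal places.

The Beta prior is conjugate to a Binomial/Bernoulli likelihood; the update adds successes to α and failures to β.
Posterior: Beta(α+k, β+n−k) = Beta(7.2+24, 3.8+18) = Beta(31.2, 21.8).
Var = αβ/((α+β)²(α+β+1)) = 31.2·21.8/(53.0²·54.0) = 0.004484.

0.004484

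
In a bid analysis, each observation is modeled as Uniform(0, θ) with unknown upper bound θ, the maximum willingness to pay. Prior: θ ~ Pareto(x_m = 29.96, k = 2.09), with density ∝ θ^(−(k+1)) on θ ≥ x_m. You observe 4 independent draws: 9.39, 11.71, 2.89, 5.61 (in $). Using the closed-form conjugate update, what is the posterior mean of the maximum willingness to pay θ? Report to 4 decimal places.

35.8461

A Pareto(scale x_m, shape k) prior on the upper bound θ of Uniform(0, θ) is conjugate: posterior is Pareto(max(x_m, max xᵢ), k + n).
Sample maximum = 11.71; prior scale x_m = 29.96 → posterior scale = max = 29.96.
Posterior shape = 2.09 + 4 = 6.09.
E[θ|data] = k·x_m/(k−1) = 6.09·29.96/5.09 = 35.8461.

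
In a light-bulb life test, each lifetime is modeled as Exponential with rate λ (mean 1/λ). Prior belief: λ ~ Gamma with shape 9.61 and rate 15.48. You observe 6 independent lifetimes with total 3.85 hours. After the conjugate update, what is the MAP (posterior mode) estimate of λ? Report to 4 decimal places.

With a Gamma(shape α, rate β) prior on the exponential rate λ, the posterior after n observations with total T = Σxᵢ is Gamma(α+n, β+T).
Posterior: Gamma(9.61+6, 15.48+3.85) = Gamma(15.61, 19.33).
Mode = (α−1)/β = 0.7558.

0.7558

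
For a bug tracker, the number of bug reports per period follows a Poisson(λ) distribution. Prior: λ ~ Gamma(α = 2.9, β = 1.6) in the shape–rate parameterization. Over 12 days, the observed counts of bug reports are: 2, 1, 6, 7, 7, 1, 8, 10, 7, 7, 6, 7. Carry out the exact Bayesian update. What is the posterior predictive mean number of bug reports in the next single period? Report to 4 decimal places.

5.2868

With a Gamma(shape α, rate β) prior, the Poisson likelihood is conjugate: the posterior is Gamma(α + ΣXᵢ, β + n).
Sum of counts S = 69 over n = 12 days.
Posterior: Gamma(α+S, β+n) = Gamma(2.9+69, 1.6+12) = Gamma(71.9, 13.6).
The predictive distribution for one future period is NegBinom with mean α/β = 5.2868.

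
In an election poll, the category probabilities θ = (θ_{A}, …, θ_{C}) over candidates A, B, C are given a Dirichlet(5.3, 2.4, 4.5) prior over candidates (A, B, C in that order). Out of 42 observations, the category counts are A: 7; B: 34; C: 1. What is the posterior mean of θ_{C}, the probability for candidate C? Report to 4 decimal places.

The Dirichlet prior is conjugate to the Multinomial likelihood: each posterior αⱼ = prior αⱼ + observed count nⱼ.
Posterior concentration: (12.3, 36.4, 5.5), total = 54.2.
E[θ_{C}|data] = α_{C}/Σα = 5.5/54.2 = 0.1015.

0.1015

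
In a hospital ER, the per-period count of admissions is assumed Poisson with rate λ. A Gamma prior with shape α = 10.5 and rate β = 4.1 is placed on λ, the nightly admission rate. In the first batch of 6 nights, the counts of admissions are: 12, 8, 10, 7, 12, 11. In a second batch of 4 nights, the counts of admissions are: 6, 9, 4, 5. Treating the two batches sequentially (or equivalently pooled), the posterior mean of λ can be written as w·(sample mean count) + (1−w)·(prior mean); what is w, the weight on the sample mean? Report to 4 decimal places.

0.7092

With a Gamma(shape α, rate β) prior, the Poisson likelihood is conjugate: the posterior is Gamma(α + ΣXᵢ, β + n).
Total number of nights: n = 6 + 4 = 10.
Posterior mean = (α₀+S)/(β₀+n) = [n/(β₀+n)]·(S/n) + [β₀/(β₀+n)]·(α₀/β₀), so only n and β₀ enter the weight.
Weight on data w = n/(β₀+n) = 10/(4.1+10) = 10/14.1 = 0.7092.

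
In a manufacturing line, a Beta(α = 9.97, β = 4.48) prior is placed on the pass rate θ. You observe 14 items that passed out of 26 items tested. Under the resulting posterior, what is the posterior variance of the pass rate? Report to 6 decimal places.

The Beta prior is conjugate to a Binomial/Bernoulli likelihood; the update adds successes to α and failures to β.
Posterior: Beta(α+k, β+n−k) = Beta(9.97+14, 4.48+12) = Beta(23.97, 16.48).
Var = αβ/((α+β)²(α+β+1)) = 23.97·16.48/(40.45²·41.45) = 0.005825.

0.005825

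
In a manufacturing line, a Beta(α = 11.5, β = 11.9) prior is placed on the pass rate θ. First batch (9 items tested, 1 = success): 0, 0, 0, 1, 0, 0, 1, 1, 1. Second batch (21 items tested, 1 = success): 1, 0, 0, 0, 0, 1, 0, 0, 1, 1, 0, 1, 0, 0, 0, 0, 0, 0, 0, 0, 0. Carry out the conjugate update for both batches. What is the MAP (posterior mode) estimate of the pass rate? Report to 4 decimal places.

0.3794

The Beta prior is conjugate to a Binomial/Bernoulli likelihood; the update adds successes to α and failures to β.
After batch 1: Beta(11.5+4, 11.9+5) = Beta(15.5, 16.9).
After batch 2: Beta(15.5+5, 16.9+16) = Beta(20.5, 32.9).
Mode of Beta(a,b) for a,b>1 is (a−1)/(a+b−2) = 19.5/51.4 = 0.3794.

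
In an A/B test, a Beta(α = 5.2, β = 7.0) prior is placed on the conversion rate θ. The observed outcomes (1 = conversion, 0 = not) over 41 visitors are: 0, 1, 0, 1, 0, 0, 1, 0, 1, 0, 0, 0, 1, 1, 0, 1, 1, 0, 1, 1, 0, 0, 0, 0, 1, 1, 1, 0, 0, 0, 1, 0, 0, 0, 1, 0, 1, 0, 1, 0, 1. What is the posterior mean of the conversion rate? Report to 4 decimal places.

The Beta prior is conjugate to a Binomial/Bernoulli likelihood; the update adds successes to α and failures to β.
Posterior: Beta(α+k, β+n−k) = Beta(5.2+18, 7.0+23) = Beta(23.2, 30.0).
Posterior mean = α/(α+β) = 23.2/53.2 = 0.4361.

0.4361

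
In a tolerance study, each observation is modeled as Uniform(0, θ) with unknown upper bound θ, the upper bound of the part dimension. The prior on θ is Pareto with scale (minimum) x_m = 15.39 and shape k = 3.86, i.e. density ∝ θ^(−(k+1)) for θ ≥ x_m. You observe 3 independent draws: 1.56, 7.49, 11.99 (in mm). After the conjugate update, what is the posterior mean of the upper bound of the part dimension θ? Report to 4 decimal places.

A Pareto(scale x_m, shape k) prior on the upper bound θ of Uniform(0, θ) is conjugate: posterior is Pareto(max(x_m, max xᵢ), k + n).
Sample maximum = 11.99; prior scale x_m = 15.39 → posterior scale = max = 15.39.
Posterior shape = 3.86 + 3 = 6.86.
E[θ|data] = k·x_m/(k−1) = 6.86·15.39/5.86 = 18.0163.

18.0163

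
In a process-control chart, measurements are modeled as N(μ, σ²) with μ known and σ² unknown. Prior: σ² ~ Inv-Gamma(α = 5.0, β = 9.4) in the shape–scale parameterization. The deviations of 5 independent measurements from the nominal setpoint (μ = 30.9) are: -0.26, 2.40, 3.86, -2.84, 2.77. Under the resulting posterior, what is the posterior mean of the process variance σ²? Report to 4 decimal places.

4.2512

With known mean μ and an Inverse-Gamma(α, β) prior on σ², the Normal likelihood is conjugate: posterior is Inv-Gamma(α + n/2, β + Σ(xᵢ−μ)²/2).
Σ(xᵢ−μ)² = (-0.26)² + (2.40)² + (3.86)² + (-2.84)² + (2.77)² = 36.4657.
Posterior: Inv-Gamma(5.0 + 5/2, 9.4 + 36.4657/2) = Inv-Gamma(7.50, 27.63285).
E[σ²|data] = β/(α−1) = 27.63285/6.50 = 4.2512.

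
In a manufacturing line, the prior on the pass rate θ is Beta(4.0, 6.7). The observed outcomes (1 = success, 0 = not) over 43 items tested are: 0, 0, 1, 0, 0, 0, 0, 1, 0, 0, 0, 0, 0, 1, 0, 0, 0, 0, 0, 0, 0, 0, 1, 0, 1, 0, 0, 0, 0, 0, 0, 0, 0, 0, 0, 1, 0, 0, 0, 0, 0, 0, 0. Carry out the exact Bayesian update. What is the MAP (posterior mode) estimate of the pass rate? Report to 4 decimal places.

0.1741

The Beta prior is conjugate to a Binomial/Bernoulli likelihood; the update adds successes to α and failures to β.
Posterior: Beta(α+k, β+n−k) = Beta(4.0+6, 6.7+37) = Beta(10.0, 43.7).
Mode of Beta(a,b) for a,b>1 is (a−1)/(a+b−2) = 9.0/51.7 = 0.1741.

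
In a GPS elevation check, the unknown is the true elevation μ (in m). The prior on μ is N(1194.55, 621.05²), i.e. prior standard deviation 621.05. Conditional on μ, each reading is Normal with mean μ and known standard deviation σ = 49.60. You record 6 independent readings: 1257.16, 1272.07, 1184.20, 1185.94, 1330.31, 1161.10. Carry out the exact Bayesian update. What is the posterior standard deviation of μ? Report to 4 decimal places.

For Normal data with known variance σ², a Normal(μ₀, σ₀²) prior on μ is conjugate. Posterior precision = 1/σ₀² + n/σ²; posterior mean is the precision-weighted average of μ₀ and x̄.
σ₀² = 621.05² = 385703.1025, σ² = 49.60² = 2460.16; σ² + n·σ₀² = 2460.16 + 6·385703.1025 = 2316678.775.
Posterior precision = 1/σ₀² + n/σ² = 1/385703.1025 + 6/2460.16 = (σ² + n·σ₀²)/(σ₀²σ²) = 2316678.775/(385703.1025·2460.16); posterior variance σₙ² = σ₀²σ²/(σ² + n·σ₀²) = 385703.1025·2460.16/2316678.775 = 409.591245.
Posterior SD = √σₙ² = √(385703.1025·2460.16/2316678.775) = 20.2384.

20.2384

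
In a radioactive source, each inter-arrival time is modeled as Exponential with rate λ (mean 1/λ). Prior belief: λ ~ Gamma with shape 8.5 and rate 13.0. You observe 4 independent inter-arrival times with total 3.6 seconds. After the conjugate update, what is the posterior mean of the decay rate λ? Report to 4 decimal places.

With a Gamma(shape α, rate β) prior on the exponential rate λ, the posterior after n observations with total T = Σxᵢ is Gamma(α+n, β+T).
Posterior: Gamma(8.5+4, 13.0+3.6) = Gamma(12.5, 16.6).
Posterior mean of λ = α/β = 12.5/16.6 = 0.7530.

0.7530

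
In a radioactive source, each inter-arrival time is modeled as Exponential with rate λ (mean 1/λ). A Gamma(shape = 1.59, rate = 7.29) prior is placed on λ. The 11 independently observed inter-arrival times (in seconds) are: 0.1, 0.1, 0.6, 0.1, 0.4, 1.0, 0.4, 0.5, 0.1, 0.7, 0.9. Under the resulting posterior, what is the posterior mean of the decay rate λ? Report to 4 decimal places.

With a Gamma(shape α, rate β) prior on the exponential rate λ, the posterior after n observations with total T = Σxᵢ is Gamma(α+n, β+T).
Sum of observations T = 4.9 seconds; n = 11.
Posterior: Gamma(1.59+11, 7.29+4.9) = Gamma(12.59, 12.19).
Posterior mean of λ = α/β = 12.59/12.19 = 1.0328.

1.0328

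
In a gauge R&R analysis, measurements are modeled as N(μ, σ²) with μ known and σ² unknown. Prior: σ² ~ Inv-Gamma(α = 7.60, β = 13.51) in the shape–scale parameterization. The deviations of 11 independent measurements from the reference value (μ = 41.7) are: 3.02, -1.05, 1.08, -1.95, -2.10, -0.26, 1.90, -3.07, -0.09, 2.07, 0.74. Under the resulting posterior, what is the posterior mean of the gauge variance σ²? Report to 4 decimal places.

2.6680

With known mean μ and an Inverse-Gamma(α, β) prior on σ², the Normal likelihood is conjugate: posterior is Inv-Gamma(α + n/2, β + Σ(xᵢ−μ)²/2).
Σ(xᵢ−μ)² = (3.02)² + (-1.05)² + (1.08)² + (-1.95)² + (-2.10)² + (-0.26)² + (1.90)² + (-3.07)² + (-0.09)² + (2.07)² + (0.74)² = 37.5449.
Posterior: Inv-Gamma(7.60 + 11/2, 13.51 + 37.5449/2) = Inv-Gamma(13.10, 32.28245).
E[σ²|data] = β/(α−1) = 32.28245/12.10 = 2.6680.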